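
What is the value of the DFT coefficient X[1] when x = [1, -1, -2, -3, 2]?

X[1] = Σ(n=0 to 4) x[n] · ω_5^(1n) where ω_5 = e^(-2πi/5)
= (1)·ω_5^0 + (-1)·ω_5^1 + (-2)·ω_5^2 + (-3)·ω_5^3 + (2)·ω_5^4

X[1] = 5.3541+2.2654i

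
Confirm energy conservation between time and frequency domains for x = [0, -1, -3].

Time domain:
Σ|x[n]|² = |0|² + |-1|² + |-3|² = 10.0000

Frequency domain:
(1/3)Σ|X[k]|² = (1/3)(|-4|² + |2.0000-1.7321i|² + |2.0000+1.7321i|²) = (1/3)·30.0000 = 10.0000

Both sides agree, confirming Parseval's theorem.

Σ|x[n]|² = (1/N)Σ|X[k]|² = 10.0000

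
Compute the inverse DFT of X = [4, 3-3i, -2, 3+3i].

x[n] = (1/4) Σ(k=0 to 3) X[k] · e^(2πikn/4)

Computing each x[n]:
x[0] = 2
x[1] = 3
x[2] = -1
x[3] = 0

x = [2, 3, -1, 0]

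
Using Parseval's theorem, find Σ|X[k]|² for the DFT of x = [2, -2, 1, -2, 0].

Parseval: Σ|x[n]|² = (1/N)Σ|X[k]|², so Σ|X[k]|² = N·Σ|x[n]|² = 5·13.0000

Σ|X[k]|² = N·Σ|x[n]|² = 5·13.0000 = 65.0000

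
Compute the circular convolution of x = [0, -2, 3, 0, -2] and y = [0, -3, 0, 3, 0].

(x ⊛ y)[n] = Σ(m=0 to 4) x[m] · y[(n-m) mod 5]

Computing each output sample:
(x ⊛ y)[0] = 15
(x ⊛ y)[1] = 0
(x ⊛ y)[2] = 0
(x ⊛ y)[3] = -9
(x ⊛ y)[4] = -6

x ⊛ y = [15, 0, 0, -9, -6]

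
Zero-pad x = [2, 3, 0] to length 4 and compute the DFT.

Original 3-point DFT: [5, 0.5000-2.5981i, 0.5000+2.5981i]
Zero-padded 4-point DFT provides frequency interpolation.

DFT_4([x, 0, ...]) = [5, 2-3i, -1, 2+3i]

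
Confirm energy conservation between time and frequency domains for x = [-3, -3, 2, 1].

Time domain:
Σ|x[n]|² = |-3|² + |-3|² + |2|² + |1|² = 23.0000

Frequency domain:
(1/4)Σ|X[k]|² = (1/4)(|-3|² + |-5+4i|² + |1|² + |-5-4i|²) = (1/4)·92.0000 = 23.0000

Both sides agree, confirming Parseval's theorem.

Σ|x[n]|² = (1/N)Σ|X[k]|² = 23.0000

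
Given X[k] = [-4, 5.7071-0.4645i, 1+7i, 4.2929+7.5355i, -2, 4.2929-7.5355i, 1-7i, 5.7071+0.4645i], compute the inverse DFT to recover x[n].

x[n] = (1/8) Σ(k=0 to 7) X[k] · e^(2πikn/8)

Computing each x[n]:
x[0] = 2
x[1] = -3
x[2] = 1
x[3] = 0
x[4] = -3
x[5] = -1
x[6] = -3
x[7] = 3

x = [2, -3, 1, 0, -3, -1, -3, 3]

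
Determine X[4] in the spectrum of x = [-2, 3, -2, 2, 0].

X[4] = Σ(n=0 to 4) x[n] · ω_5^(4n) where ω_5 = e^(-2πi/5)
= (-2)·ω_5^0 + (3)·ω_5^4 + (-2)·ω_5^8 + (2)·ω_5^12 + (0)·ω_5^16

X[4] = -1.0729+0.5020i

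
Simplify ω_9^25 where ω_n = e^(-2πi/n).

Since ω_9^9 = 1, powers reduce modulo 9.
25 mod 9 = 7
So ω_9^25 = ω_9^7 = e^(-2πi·7/9)

ω_9^25 = ω_9^7 = 0.1736+0.9848i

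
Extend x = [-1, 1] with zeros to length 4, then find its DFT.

Original 2-point DFT: [0, -2]
Zero-padded 4-point DFT provides frequency interpolation.

DFT_4([x, 0, ...]) = [0, -1-1i, -2, -1+1i]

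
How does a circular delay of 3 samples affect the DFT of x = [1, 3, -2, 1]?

Time shift by 3: X_shifted[k] = ω_4^(3k) · X[k]
Shifted x = [3, -2, 1, 1]

DFT(x[n-3]) = [3, 2+3i, 5, 2-3i]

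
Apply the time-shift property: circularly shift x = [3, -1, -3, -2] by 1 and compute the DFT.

Time shift by 1: X_shifted[k] = ω_4^(1k) · X[k]
Shifted x = [-2, 3, -1, -3]

DFT(x[n-1]) = [-3, -1-6i, -3, -1+6i]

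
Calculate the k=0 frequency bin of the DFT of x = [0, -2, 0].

X[0] = Σ(n=0 to 2) x[n] · ω_3^0 = Σ x[n]
= (0) + (-2) + (0)

X[0] = -2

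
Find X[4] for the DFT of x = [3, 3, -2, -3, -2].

X[4] = Σ(n=0 to 4) x[n] · ω_5^(4n) where ω_5 = e^(-2πi/5)
= (3)·ω_5^0 + (3)·ω_5^4 + (-2)·ω_5^8 + (-3)·ω_5^12 + (-2)·ω_5^16

X[4] = 7.3541+5.3431i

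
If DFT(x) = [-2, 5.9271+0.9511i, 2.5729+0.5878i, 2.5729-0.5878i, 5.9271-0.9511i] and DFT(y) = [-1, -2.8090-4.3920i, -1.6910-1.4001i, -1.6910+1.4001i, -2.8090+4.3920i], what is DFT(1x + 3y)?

By linearity: DFT(1x + 3y) = 1·DFT(x) + 3·DFT(y)
= 1·[-2, 5.9271+0.9511i, 2.5729+0.5878i, 2.5729-0.5878i, 5.9271-0.9511i] + 3·[-1, -2.8090-4.3920i, -1.6910-1.4001i, -1.6910+1.4001i, -2.8090+4.3920i]

Computing element-wise:
Z[0] = 1·(-2) + 3·(-1) = -5
Z[1] = 1·(5.9271+0.9511i) + 3·(-2.8090-4.3920i) = -2.4999-12.2249i
Z[2] = 1·(2.5729+0.5878i) + 3·(-1.6910-1.4001i) = -2.5001-3.6125i
Z[3] = 1·(2.5729-0.5878i) + 3·(-1.6910+1.4001i) = -2.5001+3.6125i
Z[4] = 1·(5.9271-0.9511i) + 3·(-2.8090+4.3920i) = -2.4999+12.2249i

DFT(1x + 3y) = 1·X + 3·Y = [-5, -2.4999-12.2249i, -2.5001-3.6125i, -2.5001+3.6125i, -2.4999+12.2249i]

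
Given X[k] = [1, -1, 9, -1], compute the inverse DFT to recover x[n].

x[n] = (1/4) Σ(k=0 to 3) X[k] · e^(2πikn/4)

Computing each x[n]:
x[0] = 2
x[1] = -2
x[2] = 3
x[3] = -2

x = [2, -2, 3, -2]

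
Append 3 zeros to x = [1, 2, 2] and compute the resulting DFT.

Original 3-point DFT: [5, -1, -1]
Zero-padded 6-point DFT provides frequency interpolation.

DFT_6([x, 0, ...]) = [5, 1.0000-3.4641i, -1, 1, -1, 1.0000+3.4641i]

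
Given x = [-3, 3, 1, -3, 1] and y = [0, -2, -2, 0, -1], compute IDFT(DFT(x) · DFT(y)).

(x ⊛ y)[n] = Σ(m=0 to 4) x[m] · y[(n-m) mod 5]

Computing each output sample:
(x ⊛ y)[0] = 1
(x ⊛ y)[1] = 3
(x ⊛ y)[2] = 3
(x ⊛ y)[3] = -9
(x ⊛ y)[4] = 7

x ⊛ y = [1, 3, 3, -9, 7]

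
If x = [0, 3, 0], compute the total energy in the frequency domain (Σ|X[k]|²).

Parseval: Σ|x[n]|² = (1/N)Σ|X[k]|², so Σ|X[k]|² = N·Σ|x[n]|² = 3·9.0000

Σ|X[k]|² = N·Σ|x[n]|² = 3·9.0000 = 27.0000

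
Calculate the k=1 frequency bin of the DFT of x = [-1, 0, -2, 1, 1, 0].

X[1] = Σ(n=0 to 5) x[n] · ω_6^(1n) where ω_6 = e^(-2πi/6)
= (-1)·ω_6^0 + (0)·ω_6^1 + (-2)·ω_6^2 + (1)·ω_6^3 + (1)·ω_6^4 + (0)·ω_6^5

X[1] = -1.5000+2.5981i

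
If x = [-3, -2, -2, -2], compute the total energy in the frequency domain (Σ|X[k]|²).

Parseval: Σ|x[n]|² = (1/N)Σ|X[k]|², so Σ|X[k]|² = N·Σ|x[n]|² = 4·21.0000

Σ|X[k]|² = N·Σ|x[n]|² = 4·21.0000 = 84.0000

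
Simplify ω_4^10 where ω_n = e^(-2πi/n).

Since ω_4^4 = 1, powers reduce modulo 4.
10 mod 4 = 2
So ω_4^10 = ω_4^2 = e^(-2πi·2/4)

ω_4^10 = ω_4^2 = -1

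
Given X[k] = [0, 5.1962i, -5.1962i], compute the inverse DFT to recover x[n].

x[n] = (1/3) Σ(k=0 to 2) X[k] · e^(2πikn/3)

Computing each x[n]:
x[0] = 0
x[1] = -3
x[2] = 3

x = [0, -3, 3]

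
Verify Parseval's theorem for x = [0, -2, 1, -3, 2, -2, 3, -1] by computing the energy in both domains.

Time domain:
Σ|x[n]|² = |0|² + |-2|² + |1|² + |-3|² + |2|² + |-2|² + |3|² + |-1|² = 32.0000

Frequency domain:
(1/8)Σ|X[k]|² = (1/8)(|-2|² + |-0.5858+3.4142i|² + |-2|² + |-3.4142-0.5858i|² + |14|² + |-3.4142+0.5858i|² + |-2|² + |-0.5858-3.4142i|²) = (1/8)·256.0000 = 32.0000

Both sides agree, confirming Parseval's theorem.

Σ|x[n]|² = (1/N)Σ|X[k]|² = 32.0000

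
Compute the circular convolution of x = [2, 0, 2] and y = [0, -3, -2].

(x ⊛ y)[n] = Σ(m=0 to 2) x[m] · y[(n-m) mod 3]

Computing each output sample:
(x ⊛ y)[0] = -6
(x ⊛ y)[1] = -10
(x ⊛ y)[2] = -4

x ⊛ y = [-6, -10, -4]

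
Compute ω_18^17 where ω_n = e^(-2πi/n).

ω_18^17 = e^(-2πi·17/18)
= cos(-2π·17/18) + i·sin(-2π·17/18)
= cos(-34π/18) + i·sin(-34π/18)

ω_18^17 = cos(-34π/18) + i·sin(-34π/18) = 0.9397+0.3420i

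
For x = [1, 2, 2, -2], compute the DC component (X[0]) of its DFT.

X[0] = Σ(n=0 to 3) x[n] · ω_4^0 = Σ x[n]
= (1) + (2) + (2) + (-2)

X[0] = 3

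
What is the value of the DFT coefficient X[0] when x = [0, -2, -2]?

X[0] = Σ(n=0 to 2) x[n] · ω_3^0 = Σ x[n]
= (0) + (-2) + (-2)

X[0] = -4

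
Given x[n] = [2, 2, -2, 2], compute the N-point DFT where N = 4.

X[k] = Σ(n=0 to 3) x[n] · ω_4^(nk)
where ω_4 = e^(-2πi/4)

Computing each X[k]:
X[0] = 4
X[1] = 4
X[2] = -4
X[3] = 4

X = [4, 4, -4, 4]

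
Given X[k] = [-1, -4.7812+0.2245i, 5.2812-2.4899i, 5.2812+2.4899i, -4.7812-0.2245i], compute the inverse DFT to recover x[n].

x[n] = (1/5) Σ(k=0 to 4) X[k] · e^(2πikn/5)

Computing each x[n]:
x[0] = 0
x[1] = -2
x[2] = 1
x[3] = 3
x[4] = -3

x = [0, -2, 1, 3, -3]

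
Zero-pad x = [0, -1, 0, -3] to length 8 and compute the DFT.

Original 4-point DFT: [-4, -2i, 4, 2i]
Zero-padded 8-point DFT provides frequency interpolation.

DFT_8([x, 0, ...]) = [-4, 1.4142+2.8284i, -2i, -1.4142+2.8284i, 4, -1.4142-2.8284i, 2i, 1.4142-2.8284i]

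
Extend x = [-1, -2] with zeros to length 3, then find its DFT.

Original 2-point DFT: [-3, 1]
Zero-padded 3-point DFT provides frequency interpolation.

DFT_3([x, 0, ...]) = [-3, 1.7321i, -1.7321i]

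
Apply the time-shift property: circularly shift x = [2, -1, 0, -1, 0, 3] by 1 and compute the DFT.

Time shift by 1: X_shifted[k] = ω_6^(1k) · X[k]
Shifted x = [3, 2, -1, 0, -1, 0]

DFT(x[n-1]) = [3, 5.0000-1.7321i, 3.0000-1.7321i, -1, 3.0000+1.7321i, 5.0000+1.7321i]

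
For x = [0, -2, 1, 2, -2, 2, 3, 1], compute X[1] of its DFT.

X[1] = Σ(n=0 to 7) x[n] · ω_8^(1n) where ω_8 = e^(-2πi/8)
= (0)·ω_8^0 + (-2)·ω_8^1 + (1)·ω_8^2 + (2)·ω_8^3 + (-2)·ω_8^4 + (2)·ω_8^5 + (3)·ω_8^6 + (1)·ω_8^7

X[1] = -1.5355+4.1213i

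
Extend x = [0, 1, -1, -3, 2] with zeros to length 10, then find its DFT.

Original 5-point DFT: [-1, 4.1631-0.2245i, -3.6631+2.4899i, -3.6631-2.4899i, 4.1631+0.2245i]
Zero-padded 10-point DFT provides frequency interpolation.

DFT_10([x, 0, ...]) = [-1, -0.1910+2.0409i, 4.1631-0.2245i, -1.3090-5.2043i, -3.6631+2.4899i, 3, -3.6631-2.4899i, -1.3090+5.2043i, 4.1631+0.2245i, -0.1910-2.0409i]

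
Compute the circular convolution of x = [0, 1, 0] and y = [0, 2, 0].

(x ⊛ y)[n] = Σ(m=0 to 2) x[m] · y[(n-m) mod 3]

Computing each output sample:
(x ⊛ y)[0] = 0
(x ⊛ y)[1] = 0
(x ⊛ y)[2] = 2

x ⊛ y = [0, 0, 2]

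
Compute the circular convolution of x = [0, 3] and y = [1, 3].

(x ⊛ y)[n] = Σ(m=0 to 1) x[m] · y[(n-m) mod 2]

Computing each output sample:
(x ⊛ y)[0] = 9
(x ⊛ y)[1] = 3

x ⊛ y = [9, 3]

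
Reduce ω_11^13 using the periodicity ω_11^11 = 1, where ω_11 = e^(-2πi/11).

Since ω_11^11 = 1, powers reduce modulo 11.
13 mod 11 = 2
So ω_11^13 = ω_11^2 = e^(-2πi·2/11)

ω_11^13 = ω_11^2 = 0.4154-0.9096i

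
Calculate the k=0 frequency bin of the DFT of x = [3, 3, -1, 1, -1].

X[0] = Σ(n=0 to 4) x[n] · ω_5^0 = Σ x[n]
= (3) + (3) + (-1) + (1) + (-1)

X[0] = 5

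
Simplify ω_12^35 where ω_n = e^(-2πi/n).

Since ω_12^12 = 1, powers reduce modulo 12.
35 mod 12 = 11
So ω_12^35 = ω_12^11 = e^(-2πi·11/12)

ω_12^35 = ω_12^11 = 0.8660+0.5000i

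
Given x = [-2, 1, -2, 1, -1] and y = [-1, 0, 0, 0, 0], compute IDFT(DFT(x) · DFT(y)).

(x ⊛ y)[n] = Σ(m=0 to 4) x[m] · y[(n-m) mod 5]

Computing each output sample:
(x ⊛ y)[0] = 2
(x ⊛ y)[1] = -1
(x ⊛ y)[2] = 2
(x ⊛ y)[3] = -1
(x ⊛ y)[4] = 1

x ⊛ y = [2, -1, 2, -1, 1]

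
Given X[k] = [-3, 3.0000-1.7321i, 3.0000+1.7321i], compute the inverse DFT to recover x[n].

x[n] = (1/3) Σ(k=0 to 2) X[k] · e^(2πikn/3)

Computing each x[n]:
x[0] = 1
x[1] = -1
x[2] = -3

x = [1, -1, -3]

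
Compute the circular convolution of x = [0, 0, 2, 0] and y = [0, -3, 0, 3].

(x ⊛ y)[n] = Σ(m=0 to 3) x[m] · y[(n-m) mod 4]

Computing each output sample:
(x ⊛ y)[0] = 0
(x ⊛ y)[1] = 6
(x ⊛ y)[2] = 0
(x ⊛ y)[3] = -6

x ⊛ y = [0, 6, 0, -6]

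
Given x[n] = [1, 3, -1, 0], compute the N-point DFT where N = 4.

X[k] = Σ(n=0 to 3) x[n] · ω_4^(nk)
where ω_4 = e^(-2πi/4)

Computing each X[k]:
X[0] = 3
X[1] = 2-3i
X[2] = -3
X[3] = 2+3i

X = [3, 2-3i, -3, 2+3i]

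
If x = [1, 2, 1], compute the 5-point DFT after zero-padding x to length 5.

Original 3-point DFT: [4, -0.5000-0.8660i, -0.5000+0.8660i]
Zero-padded 5-point DFT provides frequency interpolation.

DFT_5([x, 0, ...]) = [4, 0.8090-2.4899i, -0.3090-0.2245i, -0.3090+0.2245i, 0.8090+2.4899i]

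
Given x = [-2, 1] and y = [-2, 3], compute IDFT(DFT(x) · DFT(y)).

(x ⊛ y)[n] = Σ(m=0 to 1) x[m] · y[(n-m) mod 2]

Computing each output sample:
(x ⊛ y)[0] = 7
(x ⊛ y)[1] = -8

x ⊛ y = [7, -8]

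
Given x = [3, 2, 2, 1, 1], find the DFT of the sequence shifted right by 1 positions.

Time shift by 1: X_shifted[k] = ω_5^(1k) · X[k]
Shifted x = [1, 3, 2, 2, 1]

DFT(x[n-1]) = [9, -1.0000-1.9021i, -1.0000-1.1756i, -1.0000+1.1756i, -1.0000+1.9021i]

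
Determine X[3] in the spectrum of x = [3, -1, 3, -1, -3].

X[3] = Σ(n=0 to 4) x[n] · ω_5^(3n) where ω_5 = e^(-2πi/5)
= (3)·ω_5^0 + (-1)·ω_5^3 + (3)·ω_5^6 + (-1)·ω_5^9 + (-3)·ω_5^12

X[3] = 6.8541-2.6287i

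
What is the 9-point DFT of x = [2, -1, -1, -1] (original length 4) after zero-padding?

Original 4-point DFT: [-1, 3, 3, 3]
Zero-padded 9-point DFT provides frequency interpolation.

DFT_9([x, 0, ...]) = [-1, 1.5603+2.4936i, 3.2660+0.4608i, 2, 2.6736+0.5653i, 2.6736-0.5653i, 2, 3.2660-0.4608i, 1.5603-2.4936i]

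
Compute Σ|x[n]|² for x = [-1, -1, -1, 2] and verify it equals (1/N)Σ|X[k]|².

Time domain:
Σ|x[n]|² = |-1|² + |-1|² + |-1|² + |2|² = 7.0000

Frequency domain:
(1/4)Σ|X[k]|² = (1/4)(|-1|² + |3i|² + |-3|² + |-3i|²) = (1/4)·28.0000 = 7.0000

Both sides agree, confirming Parseval's theorem.

Σ|x[n]|² = (1/N)Σ|X[k]|² = 7.0000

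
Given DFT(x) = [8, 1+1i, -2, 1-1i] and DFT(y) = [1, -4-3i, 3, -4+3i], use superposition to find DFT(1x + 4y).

By linearity: DFT(1x + 4y) = 1·DFT(x) + 4·DFT(y)
= 1·[8, 1+1i, -2, 1-1i] + 4·[1, -4-3i, 3, -4+3i]

Computing element-wise:
Z[0] = 1·(8) + 4·(1) = 12
Z[1] = 1·(1+1i) + 4·(-4-3i) = -15-11i
Z[2] = 1·(-2) + 4·(3) = 10
Z[3] = 1·(1-1i) + 4·(-4+3i) = -15+11i

DFT(1x + 4y) = 1·X + 4·Y = [12, -15-11i, 10, -15+11i]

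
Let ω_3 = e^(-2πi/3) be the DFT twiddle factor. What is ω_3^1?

ω_3^1 = e^(-2πi·1/3)
= cos(-2π·1/3) + i·sin(-2π·1/3)
= cos(-2π/3) + i·sin(-2π/3)

ω_3^1 = cos(-2π/3) + i·sin(-2π/3) = -0.5000-0.8660i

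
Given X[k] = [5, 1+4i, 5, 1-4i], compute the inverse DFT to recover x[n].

x[n] = (1/4) Σ(k=0 to 3) X[k] · e^(2πikn/4)

Computing each x[n]:
x[0] = 3
x[1] = -2
x[2] = 2
x[3] = 2

x = [3, -2, 2, 2]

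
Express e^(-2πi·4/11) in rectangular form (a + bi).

ω_11^4 = e^(-2πi·4/11)
= cos(-2π·4/11) + i·sin(-2π·4/11)
= cos(-8π/11) + i·sin(-8π/11)

ω_11^4 = cos(-8π/11) + i·sin(-8π/11) = -0.6549-0.7557i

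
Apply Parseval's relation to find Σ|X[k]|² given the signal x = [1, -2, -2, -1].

Parseval: Σ|x[n]|² = (1/N)Σ|X[k]|², so Σ|X[k]|² = N·Σ|x[n]|² = 4·10.0000

Σ|X[k]|² = N·Σ|x[n]|² = 4·10.0000 = 40.0000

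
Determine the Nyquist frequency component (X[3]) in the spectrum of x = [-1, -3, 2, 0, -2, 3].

X[3] = Σ(n=0 to 5) x[n] · ω_6^(3n) where ω_6 = e^(-2πi/6)
= (-1)·ω_6^0 + (-3)·ω_6^3 + (2)·ω_6^6 + (0)·ω_6^9 + (-2)·ω_6^12 + (3)·ω_6^15

X[3] = -1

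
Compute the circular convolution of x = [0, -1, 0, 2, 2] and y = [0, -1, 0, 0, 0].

(x ⊛ y)[n] = Σ(m=0 to 4) x[m] · y[(n-m) mod 5]

Computing each output sample:
(x ⊛ y)[0] = -2
(x ⊛ y)[1] = 0
(x ⊛ y)[2] = 1
(x ⊛ y)[3] = 0
(x ⊛ y)[4] = -2

x ⊛ y = [-2, 0, 1, 0, -2]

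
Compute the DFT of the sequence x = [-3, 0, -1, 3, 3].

X[k] = Σ(n=0 to 4) x[n] · ω_5^(nk)
where ω_5 = e^(-2πi/5)

Computing each X[k]:
X[0] = 2
X[1] = -3.6910+5.2043i
X[2] = -4.8090-2.0409i
X[3] = -4.8090+2.0409i
X[4] = -3.6910-5.2043i

X = [2, -3.6910+5.2043i, -4.8090-2.0409i, -4.8090+2.0409i, -3.6910-5.2043i]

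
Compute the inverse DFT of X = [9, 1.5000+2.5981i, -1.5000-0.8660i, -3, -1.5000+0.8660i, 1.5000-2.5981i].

x[n] = (1/6) Σ(k=0 to 5) X[k] · e^(2πikn/6)

Computing each x[n]:
x[0] = 1
x[1] = 2
x[2] = 0
x[3] = 1
x[4] = 2
x[5] = 3

x = [1, 2, 0, 1, 2, 3]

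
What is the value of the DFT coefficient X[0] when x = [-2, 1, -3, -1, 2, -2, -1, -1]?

X[0] = Σ(n=0 to 7) x[n] · ω_8^0 = Σ x[n]
= (-2) + (1) + (-3) + (-1) + (2) + (-2) + (-1) + (-1)

X[0] = -7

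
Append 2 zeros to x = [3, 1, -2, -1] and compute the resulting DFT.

Original 4-point DFT: [1, 5-2i, 1, 5+2i]
Zero-padded 6-point DFT provides frequency interpolation.

DFT_6([x, 0, ...]) = [1, 5.5000+0.8660i, 2.5000-2.5981i, 1, 2.5000+2.5981i, 5.5000-0.8660i]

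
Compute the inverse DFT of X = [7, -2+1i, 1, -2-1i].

x[n] = (1/4) Σ(k=0 to 3) X[k] · e^(2πikn/4)

Computing each x[n]:
x[0] = 1
x[1] = 1
x[2] = 3
x[3] = 2

x = [1, 1, 3, 2]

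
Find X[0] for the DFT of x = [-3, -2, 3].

X[0] = Σ(n=0 to 2) x[n] · ω_3^0 = Σ x[n]
= (-3) + (-2) + (3)

X[0] = -2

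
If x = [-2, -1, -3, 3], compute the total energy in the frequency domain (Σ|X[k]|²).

Parseval: Σ|x[n]|² = (1/N)Σ|X[k]|², so Σ|X[k]|² = N·Σ|x[n]|² = 4·23.0000

Σ|X[k]|² = N·Σ|x[n]|² = 4·23.0000 = 92.0000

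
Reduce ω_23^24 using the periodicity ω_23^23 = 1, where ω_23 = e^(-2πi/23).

Since ω_23^23 = 1, powers reduce modulo 23.
24 mod 23 = 1
So ω_23^24 = ω_23^1 = e^(-2πi·1/23)

ω_23^24 = ω_23^1 = 0.9629-0.2698i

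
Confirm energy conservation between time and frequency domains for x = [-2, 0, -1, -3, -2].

Time domain:
Σ|x[n]|² = |-2|² + |0|² + |-1|² + |-3|² + |-2|² = 18.0000

Frequency domain:
(1/5)Σ|X[k]|² = (1/5)(|-8|² + |0.6180-3.0777i|² + |-1.6180+0.7265i|² + |-1.6180-0.7265i|² + |0.6180+3.0777i|²) = (1/5)·90.0000 = 18.0000

Both sides agree, confirming Parseval's theorem.

Σ|x[n]|² = (1/N)Σ|X[k]|² = 18.0000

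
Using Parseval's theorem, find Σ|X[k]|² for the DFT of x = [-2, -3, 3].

Parseval: Σ|x[n]|² = (1/N)Σ|X[k]|², so Σ|X[k]|² = N·Σ|x[n]|² = 3·22.0000

Σ|X[k]|² = N·Σ|x[n]|² = 3·22.0000 = 66.0000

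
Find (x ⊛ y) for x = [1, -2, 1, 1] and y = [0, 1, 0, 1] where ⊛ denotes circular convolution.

(x ⊛ y)[n] = Σ(m=0 to 3) x[m] · y[(n-m) mod 4]

Computing each output sample:
(x ⊛ y)[0] = -1
(x ⊛ y)[1] = 2
(x ⊛ y)[2] = -1
(x ⊛ y)[3] = 2

x ⊛ y = [-1, 2, -1, 2]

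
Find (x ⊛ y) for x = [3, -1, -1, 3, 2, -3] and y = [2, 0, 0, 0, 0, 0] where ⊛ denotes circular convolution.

(x ⊛ y)[n] = Σ(m=0 to 5) x[m] · y[(n-m) mod 6]

Computing each output sample:
(x ⊛ y)[0] = 6
(x ⊛ y)[1] = -2
(x ⊛ y)[2] = -2
(x ⊛ y)[3] = 6
(x ⊛ y)[4] = 4
(x ⊛ y)[5] = -6

x ⊛ y = [6, -2, -2, 6, 4, -6]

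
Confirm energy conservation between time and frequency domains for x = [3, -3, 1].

Time domain:
Σ|x[n]|² = |3|² + |-3|² + |1|² = 19.0000

Frequency domain:
(1/3)Σ|X[k]|² = (1/3)(|1|² + |4.0000+3.4641i|² + |4.0000-3.4641i|²) = (1/3)·57.0000 = 19.0000

Both sides agree, confirming Parseval's theorem.

Σ|x[n]|² = (1/N)Σ|X[k]|² = 19.0000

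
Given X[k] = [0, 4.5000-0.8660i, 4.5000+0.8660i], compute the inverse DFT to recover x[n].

x[n] = (1/3) Σ(k=0 to 2) X[k] · e^(2πikn/3)

Computing each x[n]:
x[0] = 3
x[1] = -1
x[2] = -2

x = [3, -1, -2]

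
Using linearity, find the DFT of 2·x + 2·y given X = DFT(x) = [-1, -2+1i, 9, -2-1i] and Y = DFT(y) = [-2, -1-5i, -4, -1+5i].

By linearity: DFT(2x + 2y) = 2·DFT(x) + 2·DFT(y)
= 2·[-1, -2+1i, 9, -2-1i] + 2·[-2, -1-5i, -4, -1+5i]

Computing element-wise:
Z[0] = 2·(-1) + 2·(-2) = -6
Z[1] = 2·(-2+1i) + 2·(-1-5i) = -6-8i
Z[2] = 2·(9) + 2·(-4) = 10
Z[3] = 2·(-2-1i) + 2·(-1+5i) = -6+8i

DFT(2x + 2y) = 2·X + 2·Y = [-6, -6-8i, 10, -6+8i]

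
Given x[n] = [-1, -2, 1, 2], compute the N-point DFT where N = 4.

X[k] = Σ(n=0 to 3) x[n] · ω_4^(nk)
where ω_4 = e^(-2πi/4)

Computing each X[k]:
X[0] = 0
X[1] = -2+4i
X[2] = 0
X[3] = -2-4i

X = [0, -2+4i, 0, -2-4i]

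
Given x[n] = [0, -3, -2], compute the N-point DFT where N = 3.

X[k] = Σ(n=0 to 2) x[n] · ω_3^(nk)
where ω_3 = e^(-2πi/3)

Computing each X[k]:
X[0] = -5
X[1] = 2.5000+0.8660i
X[2] = 2.5000-0.8660i

X = [-5, 2.5000+0.8660i, 2.5000-0.8660i]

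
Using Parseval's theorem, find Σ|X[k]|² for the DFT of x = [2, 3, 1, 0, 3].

Parseval: Σ|x[n]|² = (1/N)Σ|X[k]|², so Σ|X[k]|² = N·Σ|x[n]|² = 5·23.0000

Σ|X[k]|² = N·Σ|x[n]|² = 5·23.0000 = 115.0000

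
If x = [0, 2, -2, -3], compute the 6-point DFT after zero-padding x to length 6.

Original 4-point DFT: [-3, 2-5i, -1, 2+5i]
Zero-padded 6-point DFT provides frequency interpolation.

DFT_6([x, 0, ...]) = [-3, 5, -3.0000-3.4641i, -1, -3.0000+3.4641i, 5]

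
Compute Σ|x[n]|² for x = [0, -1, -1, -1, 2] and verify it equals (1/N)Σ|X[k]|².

Time domain:
Σ|x[n]|² = |0|² + |-1|² + |-1|² + |-1|² + |2|² = 7.0000

Frequency domain:
(1/5)Σ|X[k]|² = (1/5)(|-1|² + |1.9271+2.8532i|² + |-1.4271+1.7634i|² + |-1.4271-1.7634i|² + |1.9271-2.8532i|²) = (1/5)·35.0000 = 7.0000

Both sides agree, confirming Parseval's theorem.

Σ|x[n]|² = (1/N)Σ|X[k]|² = 7.0000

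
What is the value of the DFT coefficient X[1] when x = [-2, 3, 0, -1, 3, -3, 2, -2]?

X[1] = Σ(n=0 to 7) x[n] · ω_8^(1n) where ω_8 = e^(-2πi/8)
= (-2)·ω_8^0 + (3)·ω_8^1 + (0)·ω_8^2 + (-1)·ω_8^3 + (3)·ω_8^4 + (-3)·ω_8^5 + (2)·ω_8^6 + (-2)·ω_8^7

X[1] = -1.4645-2.9497i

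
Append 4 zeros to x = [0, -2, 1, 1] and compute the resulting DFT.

Original 4-point DFT: [0, -1+3i, 2, -1-3i]
Zero-padded 8-point DFT provides frequency interpolation.

DFT_8([x, 0, ...]) = [0, -2.1213-0.2929i, -1+3i, 2.1213+1.7071i, 2, 2.1213-1.7071i, -1-3i, -2.1213+0.2929i]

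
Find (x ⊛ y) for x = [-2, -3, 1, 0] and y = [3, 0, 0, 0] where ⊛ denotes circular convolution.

(x ⊛ y)[n] = Σ(m=0 to 3) x[m] · y[(n-m) mod 4]

Computing each output sample:
(x ⊛ y)[0] = -6
(x ⊛ y)[1] = -9
(x ⊛ y)[2] = 3
(x ⊛ y)[3] = 0

x ⊛ y = [-6, -9, 3, 0]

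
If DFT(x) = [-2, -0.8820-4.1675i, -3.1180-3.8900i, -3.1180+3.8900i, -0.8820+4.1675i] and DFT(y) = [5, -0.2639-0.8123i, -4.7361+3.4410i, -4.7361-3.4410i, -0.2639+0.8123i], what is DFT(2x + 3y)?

By linearity: DFT(2x + 3y) = 2·DFT(x) + 3·DFT(y)
= 2·[-2, -0.8820-4.1675i, -3.1180-3.8900i, -3.1180+3.8900i, -0.8820+4.1675i] + 3·[5, -0.2639-0.8123i, -4.7361+3.4410i, -4.7361-3.4410i, -0.2639+0.8123i]

Computing element-wise:
Z[0] = 2·(-2) + 3·(5) = 11
Z[1] = 2·(-0.8820-4.1675i) + 3·(-0.2639-0.8123i) = -2.5557-10.7719i
Z[2] = 2·(-3.1180-3.8900i) + 3·(-4.7361+3.4410i) = -20.4443+2.5430i
Z[3] = 2·(-3.1180+3.8900i) + 3·(-4.7361-3.4410i) = -20.4443-2.5430i
Z[4] = 2·(-0.8820+4.1675i) + 3·(-0.2639+0.8123i) = -2.5557+10.7719i

DFT(2x + 3y) = 2·X + 3·Y = [11, -2.5557-10.7719i, -20.4443+2.5430i, -20.4443-2.5430i, -2.5557+10.7719i]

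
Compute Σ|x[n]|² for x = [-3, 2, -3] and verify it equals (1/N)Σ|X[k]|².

Time domain:
Σ|x[n]|² = |-3|² + |2|² + |-3|² = 22.0000

Frequency domain:
(1/3)Σ|X[k]|² = (1/3)(|-4|² + |-2.5000-4.3301i|² + |-2.5000+4.3301i|²) = (1/3)·66.0000 = 22.0000

Both sides agree, confirming Parseval's theorem.

Σ|x[n]|² = (1/N)Σ|X[k]|² = 22.0000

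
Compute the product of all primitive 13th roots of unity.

The primitive 13th roots of unity are ω_13^k for k coprime to 13: k ∈ {1, 2, 3, 4, 5, 6, 7, 8, 9, 10, 11, 12}
Their product equals the constant term of the cyclotomic polynomial Φ_13(x) up to sign.
For n ≥ 3, the product of all primitive nth roots of unity is 1. (For n=1 it is 1; for n=2 it is -1.)

1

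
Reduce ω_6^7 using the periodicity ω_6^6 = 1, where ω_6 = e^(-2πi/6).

Since ω_6^6 = 1, powers reduce modulo 6.
7 mod 6 = 1
So ω_6^7 = ω_6^1 = e^(-2πi·1/6)

ω_6^7 = ω_6^1 = 0.5000-0.8660i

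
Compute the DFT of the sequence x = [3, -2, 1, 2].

X[k] = Σ(n=0 to 3) x[n] · ω_4^(nk)
where ω_4 = e^(-2πi/4)

Computing each X[k]:
X[0] = 4
X[1] = 2+4i
X[2] = 4
X[3] = 2-4i

X = [4, 2+4i, 4, 2-4i]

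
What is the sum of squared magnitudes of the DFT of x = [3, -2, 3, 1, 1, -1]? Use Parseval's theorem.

Parseval: Σ|x[n]|² = (1/N)Σ|X[k]|², so Σ|X[k]|² = N·Σ|x[n]|² = 6·25.0000

Σ|X[k]|² = N·Σ|x[n]|² = 6·25.0000 = 150.0000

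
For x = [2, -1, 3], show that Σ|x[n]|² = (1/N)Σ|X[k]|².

Time domain:
Σ|x[n]|² = |2|² + |-1|² + |3|² = 14.0000

Frequency domain:
(1/3)Σ|X[k]|² = (1/3)(|4|² + |1.0000+3.4641i|² + |1.0000-3.4641i|²) = (1/3)·42.0000 = 14.0000

Both sides agree, confirming Parseval's theorem.

Σ|x[n]|² = (1/N)Σ|X[k]|² = 14.0000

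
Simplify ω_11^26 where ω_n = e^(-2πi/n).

Since ω_11^11 = 1, powers reduce modulo 11.
26 mod 11 = 4
So ω_11^26 = ω_11^4 = e^(-2πi·4/11)

ω_11^26 = ω_11^4 = -0.6549-0.7557i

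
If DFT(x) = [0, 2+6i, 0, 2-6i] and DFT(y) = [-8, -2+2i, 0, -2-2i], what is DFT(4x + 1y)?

By linearity: DFT(4x + 1y) = 4·DFT(x) + 1·DFT(y)
= 4·[0, 2+6i, 0, 2-6i] + 1·[-8, -2+2i, 0, -2-2i]

Computing element-wise:
Z[0] = 4·(0) + 1·(-8) = -8
Z[1] = 4·(2+6i) + 1·(-2+2i) = 6+26i
Z[2] = 4·(0) + 1·(0) = 0
Z[3] = 4·(2-6i) + 1·(-2-2i) = 6-26i

DFT(4x + 1y) = 4·X + 1·Y = [-8, 6+26i, 0, 6-26i]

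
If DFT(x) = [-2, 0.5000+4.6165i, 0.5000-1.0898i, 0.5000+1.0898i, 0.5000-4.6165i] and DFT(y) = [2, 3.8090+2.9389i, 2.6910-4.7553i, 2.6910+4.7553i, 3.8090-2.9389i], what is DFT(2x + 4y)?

By linearity: DFT(2x + 4y) = 2·DFT(x) + 4·DFT(y)
= 2·[-2, 0.5000+4.6165i, 0.5000-1.0898i, 0.5000+1.0898i, 0.5000-4.6165i] + 4·[2, 3.8090+2.9389i, 2.6910-4.7553i, 2.6910+4.7553i, 3.8090-2.9389i]

Computing element-wise:
Z[0] = 2·(-2) + 4·(2) = 4
Z[1] = 2·(0.5000+4.6165i) + 4·(3.8090+2.9389i) = 16.2360+20.9886i
Z[2] = 2·(0.5000-1.0898i) + 4·(2.6910-4.7553i) = 11.7640-21.2008i
Z[3] = 2·(0.5000+1.0898i) + 4·(2.6910+4.7553i) = 11.7640+21.2008i
Z[4] = 2·(0.5000-4.6165i) + 4·(3.8090-2.9389i) = 16.2360-20.9886i

DFT(2x + 4y) = 2·X + 4·Y = [4, 16.2360+20.9886i, 11.7640-21.2008i, 11.7640+21.2008i, 16.2360-20.9886i]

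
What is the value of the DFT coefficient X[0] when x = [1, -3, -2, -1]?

X[0] = Σ(n=0 to 3) x[n] · ω_4^0 = Σ x[n]
= (1) + (-3) + (-2) + (-1)

X[0] = -5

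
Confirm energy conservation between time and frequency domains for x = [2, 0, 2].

Time domain:
Σ|x[n]|² = |2|² + |0|² + |2|² = 8.0000

Frequency domain:
(1/3)Σ|X[k]|² = (1/3)(|4|² + |1.0000+1.7321i|² + |1.0000-1.7321i|²) = (1/3)·24.0000 = 8.0000

Both sides agree, confirming Parseval's theorem.

Σ|x[n]|² = (1/N)Σ|X[k]|² = 8.0000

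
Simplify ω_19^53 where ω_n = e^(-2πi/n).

Since ω_19^19 = 1, powers reduce modulo 19.
53 mod 19 = 15
So ω_19^53 = ω_19^15 = e^(-2πi·15/19)

ω_19^53 = ω_19^15 = 0.2455+0.9694i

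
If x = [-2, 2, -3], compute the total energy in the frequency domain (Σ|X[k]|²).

Parseval: Σ|x[n]|² = (1/N)Σ|X[k]|², so Σ|X[k]|² = N·Σ|x[n]|² = 3·17.0000

Σ|X[k]|² = N·Σ|x[n]|² = 3·17.0000 = 51.0000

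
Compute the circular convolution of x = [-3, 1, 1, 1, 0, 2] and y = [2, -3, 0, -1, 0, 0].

(x ⊛ y)[n] = Σ(m=0 to 5) x[m] · y[(n-m) mod 6]

Computing each output sample:
(x ⊛ y)[0] = -13
(x ⊛ y)[1] = 11
(x ⊛ y)[2] = -3
(x ⊛ y)[3] = 2
(x ⊛ y)[4] = -4
(x ⊛ y)[5] = 3

x ⊛ y = [-13, 11, -3, 2, -4, 3]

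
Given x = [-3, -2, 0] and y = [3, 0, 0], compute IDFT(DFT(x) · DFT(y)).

(x ⊛ y)[n] = Σ(m=0 to 2) x[m] · y[(n-m) mod 3]

Computing each output sample:
(x ⊛ y)[0] = -9
(x ⊛ y)[1] = -6
(x ⊛ y)[2] = 0

x ⊛ y = [-9, -6, 0]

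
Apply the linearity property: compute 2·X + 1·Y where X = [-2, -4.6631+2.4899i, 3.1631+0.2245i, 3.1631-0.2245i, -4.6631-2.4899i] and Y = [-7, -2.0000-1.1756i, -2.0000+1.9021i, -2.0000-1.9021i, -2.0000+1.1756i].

By linearity: DFT(2x + 1y) = 2·DFT(x) + 1·DFT(y)
= 2·[-2, -4.6631+2.4899i, 3.1631+0.2245i, 3.1631-0.2245i, -4.6631-2.4899i] + 1·[-7, -2.0000-1.1756i, -2.0000+1.9021i, -2.0000-1.9021i, -2.0000+1.1756i]

Computing element-wise:
Z[0] = 2·(-2) + 1·(-7) = -11
Z[1] = 2·(-4.6631+2.4899i) + 1·(-2.0000-1.1756i) = -11.3262+3.8042i
Z[2] = 2·(3.1631+0.2245i) + 1·(-2.0000+1.9021i) = 4.3262+2.3511i
Z[3] = 2·(3.1631-0.2245i) + 1·(-2.0000-1.9021i) = 4.3262-2.3511i
Z[4] = 2·(-4.6631-2.4899i) + 1·(-2.0000+1.1756i) = -11.3262-3.8042i

DFT(2x + 1y) = 2·X + 1·Y = [-11, -11.3262+3.8042i, 4.3262+2.3511i, 4.3262-2.3511i, -11.3262-3.8042i]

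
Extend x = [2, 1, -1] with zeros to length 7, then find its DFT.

Original 3-point DFT: [2, 2.0000-1.7321i, 2.0000+1.7321i]
Zero-padded 7-point DFT provides frequency interpolation.

DFT_7([x, 0, ...]) = [2, 2.8460+0.1931i, 2.6784-1.4088i, 0.4755-1.2157i, 0.4755+1.2157i, 2.6784+1.4088i, 2.8460-0.1931i]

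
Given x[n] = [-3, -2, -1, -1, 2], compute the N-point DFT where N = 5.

X[k] = Σ(n=0 to 4) x[n] · ω_5^(nk)
where ω_5 = e^(-2πi/5)

Computing each X[k]:
X[0] = -5
X[1] = -1.3820+3.8042i
X[2] = -3.6180+2.3511i
X[3] = -3.6180-2.3511i
X[4] = -1.3820-3.8042i

X = [-5, -1.3820+3.8042i, -3.6180+2.3511i, -3.6180-2.3511i, -1.3820-3.8042i]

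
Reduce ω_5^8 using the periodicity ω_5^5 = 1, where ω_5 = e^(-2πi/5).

Since ω_5^5 = 1, powers reduce modulo 5.
8 mod 5 = 3
So ω_5^8 = ω_5^3 = e^(-2πi·3/5)

ω_5^8 = ω_5^3 = -0.8090+0.5878i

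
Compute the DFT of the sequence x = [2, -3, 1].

X[k] = Σ(n=0 to 2) x[n] · ω_3^(nk)
where ω_3 = e^(-2πi/3)

Computing each X[k]:
X[0] = 0
X[1] = 3.0000+3.4641i
X[2] = 3.0000-3.4641i

X = [0, 3.0000+3.4641i, 3.0000-3.4641i]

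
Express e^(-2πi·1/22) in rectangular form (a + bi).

ω_22^1 = e^(-2πi·1/22)
= cos(-2π·1/22) + i·sin(-2π·1/22)
= cos(-2π/22) + i·sin(-2π/22)

ω_22^1 = cos(-2π/22) + i·sin(-2π/22) = 0.9595-0.2817i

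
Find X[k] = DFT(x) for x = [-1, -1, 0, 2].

X[k] = Σ(n=0 to 3) x[n] · ω_4^(nk)
where ω_4 = e^(-2πi/4)

Computing each X[k]:
X[0] = 0
X[1] = -1+3i
X[2] = -2
X[3] = -1-3i

X = [0, -1+3i, -2, -1-3i]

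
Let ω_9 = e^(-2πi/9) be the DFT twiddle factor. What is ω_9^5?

ω_9^5 = e^(-2πi·5/9)
= cos(-2π·5/9) + i·sin(-2π·5/9)
= cos(-10π/9) + i·sin(-10π/9)

ω_9^5 = cos(-10π/9) + i·sin(-10π/9) = -0.9397+0.3420i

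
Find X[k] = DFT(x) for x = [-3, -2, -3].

X[k] = Σ(n=0 to 2) x[n] · ω_3^(nk)
where ω_3 = e^(-2πi/3)

Computing each X[k]:
X[0] = -8
X[1] = -0.5000-0.8660i
X[2] = -0.5000+0.8660i

X = [-8, -0.5000-0.8660i, -0.5000+0.8660i]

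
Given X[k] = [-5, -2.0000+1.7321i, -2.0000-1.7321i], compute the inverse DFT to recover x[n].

x[n] = (1/3) Σ(k=0 to 2) X[k] · e^(2πikn/3)

Computing each x[n]:
x[0] = -3
x[1] = -2
x[2] = 0

x = [-3, -2, 0]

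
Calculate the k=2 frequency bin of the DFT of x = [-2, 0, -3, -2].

X[2] = Σ(n=0 to 3) x[n] · ω_4^(2n) where ω_4 = e^(-2πi/4)
= (-2)·ω_4^0 + (0)·ω_4^2 + (-3)·ω_4^4 + (-2)·ω_4^6

X[2] = -3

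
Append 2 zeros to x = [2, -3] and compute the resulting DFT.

Original 2-point DFT: [-1, 5]
Zero-padded 4-point DFT provides frequency interpolation.

DFT_4([x, 0, ...]) = [-1, 2+3i, 5, 2-3i]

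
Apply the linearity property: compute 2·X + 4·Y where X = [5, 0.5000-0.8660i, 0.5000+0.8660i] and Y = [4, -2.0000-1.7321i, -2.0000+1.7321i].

By linearity: DFT(2x + 4y) = 2·DFT(x) + 4·DFT(y)
= 2·[5, 0.5000-0.8660i, 0.5000+0.8660i] + 4·[4, -2.0000-1.7321i, -2.0000+1.7321i]

Computing element-wise:
Z[0] = 2·(5) + 4·(4) = 26
Z[1] = 2·(0.5000-0.8660i) + 4·(-2.0000-1.7321i) = -7.0000-8.6604i
Z[2] = 2·(0.5000+0.8660i) + 4·(-2.0000+1.7321i) = -7.0000+8.6604i

DFT(2x + 4y) = 2·X + 4·Y = [26, -7.0000-8.6604i, -7.0000+8.6604i]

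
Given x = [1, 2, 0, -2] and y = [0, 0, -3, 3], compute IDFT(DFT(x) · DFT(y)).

(x ⊛ y)[n] = Σ(m=0 to 3) x[m] · y[(n-m) mod 4]

Computing each output sample:
(x ⊛ y)[0] = 6
(x ⊛ y)[1] = 6
(x ⊛ y)[2] = -9
(x ⊛ y)[3] = -3

x ⊛ y = [6, 6, -9, -3]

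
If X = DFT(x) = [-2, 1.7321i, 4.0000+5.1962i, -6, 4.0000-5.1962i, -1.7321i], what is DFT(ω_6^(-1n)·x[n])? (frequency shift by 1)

Modulation property: DFT(ω_6^(-1n)·x[n]) = X[(k-1) mod 6], so circularly shift X by 1 positions.

X[k-1] = [-1.7321i, -2, 1.7321i, 4.0000+5.1962i, -6, 4.0000-5.1962i]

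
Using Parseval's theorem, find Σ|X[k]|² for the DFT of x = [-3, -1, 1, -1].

Parseval: Σ|x[n]|² = (1/N)Σ|X[k]|², so Σ|X[k]|² = N·Σ|x[n]|² = 4·12.0000

Σ|X[k]|² = N·Σ|x[n]|² = 4·12.0000 = 48.0000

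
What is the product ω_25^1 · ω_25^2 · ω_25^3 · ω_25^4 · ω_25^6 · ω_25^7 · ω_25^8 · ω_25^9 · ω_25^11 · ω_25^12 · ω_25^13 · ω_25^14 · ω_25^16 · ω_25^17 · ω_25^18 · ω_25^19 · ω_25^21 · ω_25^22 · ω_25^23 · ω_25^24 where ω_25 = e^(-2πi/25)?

The primitive 25th roots of unity are ω_25^k for k coprime to 25: k ∈ {1, 2, 3, 4, 6, 7, 8, 9, 11, 12, 13, 14, 16, 17, 18, 19, 21, 22, 23, 24}
Their product equals the constant term of the cyclotomic polynomial Φ_25(x) up to sign.
For n ≥ 3, the product of all primitive nth roots of unity is 1. (For n=1 it is 1; for n=2 it is -1.)

1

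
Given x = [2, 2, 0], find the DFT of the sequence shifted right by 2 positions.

Time shift by 2: X_shifted[k] = ω_3^(2k) · X[k]
Shifted x = [2, 0, 2]

DFT(x[n-2]) = [4, 1.0000+1.7321i, 1.0000-1.7321i]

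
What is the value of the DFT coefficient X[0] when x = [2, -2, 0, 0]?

X[0] = Σ(n=0 to 3) x[n] · ω_4^0 = Σ x[n]
= (2) + (-2) + (0) + (0)

X[0] = 0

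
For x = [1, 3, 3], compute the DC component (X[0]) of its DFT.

X[0] = Σ(n=0 to 2) x[n] · ω_3^0 = Σ x[n]
= (1) + (3) + (3)

X[0] = 7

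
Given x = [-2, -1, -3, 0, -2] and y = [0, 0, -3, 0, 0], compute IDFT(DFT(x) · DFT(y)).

(x ⊛ y)[n] = Σ(m=0 to 4) x[m] · y[(n-m) mod 5]

Computing each output sample:
(x ⊛ y)[0] = 0
(x ⊛ y)[1] = 6
(x ⊛ y)[2] = 6
(x ⊛ y)[3] = 3
(x ⊛ y)[4] = 9

x ⊛ y = [0, 6, 6, 3, 9]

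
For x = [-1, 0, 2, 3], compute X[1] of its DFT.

X[1] = Σ(n=0 to 3) x[n] · ω_4^(1n) where ω_4 = e^(-2πi/4)
= (-1)·ω_4^0 + (0)·ω_4^1 + (2)·ω_4^2 + (3)·ω_4^3

X[1] = -3+3i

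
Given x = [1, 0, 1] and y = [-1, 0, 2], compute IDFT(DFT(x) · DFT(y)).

(x ⊛ y)[n] = Σ(m=0 to 2) x[m] · y[(n-m) mod 3]

Computing each output sample:
(x ⊛ y)[0] = -1
(x ⊛ y)[1] = 2
(x ⊛ y)[2] = 1

x ⊛ y = [-1, 2, 1]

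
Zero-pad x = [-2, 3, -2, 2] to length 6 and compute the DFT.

Original 4-point DFT: [1, -1i, -9, 1i]
Zero-padded 6-point DFT provides frequency interpolation.

DFT_6([x, 0, ...]) = [1, -1.5000-0.8660i, -0.5000-4.3301i, -9, -0.5000+4.3301i, -1.5000+0.8660i]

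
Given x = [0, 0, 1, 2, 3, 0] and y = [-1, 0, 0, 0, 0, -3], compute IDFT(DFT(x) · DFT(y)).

(x ⊛ y)[n] = Σ(m=0 to 5) x[m] · y[(n-m) mod 6]

Computing each output sample:
(x ⊛ y)[0] = 0
(x ⊛ y)[1] = -3
(x ⊛ y)[2] = -7
(x ⊛ y)[3] = -11
(x ⊛ y)[4] = -3
(x ⊛ y)[5] = 0

x ⊛ y = [0, -3, -7, -11, -3, 0]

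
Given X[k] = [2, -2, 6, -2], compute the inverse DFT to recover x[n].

x[n] = (1/4) Σ(k=0 to 3) X[k] · e^(2πikn/4)

Computing each x[n]:
x[0] = 1
x[1] = -1
x[2] = 3
x[3] = -1

x = [1, -1, 3, -1]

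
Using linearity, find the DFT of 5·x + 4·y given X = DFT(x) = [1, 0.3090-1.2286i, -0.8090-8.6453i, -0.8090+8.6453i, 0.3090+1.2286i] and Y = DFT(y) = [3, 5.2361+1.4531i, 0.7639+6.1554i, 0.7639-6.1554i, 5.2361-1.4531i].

By linearity: DFT(5x + 4y) = 5·DFT(x) + 4·DFT(y)
= 5·[1, 0.3090-1.2286i, -0.8090-8.6453i, -0.8090+8.6453i, 0.3090+1.2286i] + 4·[3, 5.2361+1.4531i, 0.7639+6.1554i, 0.7639-6.1554i, 5.2361-1.4531i]

Computing element-wise:
Z[0] = 5·(1) + 4·(3) = 17
Z[1] = 5·(0.3090-1.2286i) + 4·(5.2361+1.4531i) = 22.4894-0.3306i
Z[2] = 5·(-0.8090-8.6453i) + 4·(0.7639+6.1554i) = -0.9894-18.6049i
Z[3] = 5·(-0.8090+8.6453i) + 4·(0.7639-6.1554i) = -0.9894+18.6049i
Z[4] = 5·(0.3090+1.2286i) + 4·(5.2361-1.4531i) = 22.4894+0.3306i

DFT(5x + 4y) = 5·X + 4·Y = [17, 22.4894-0.3306i, -0.9894-18.6049i, -0.9894+18.6049i, 22.4894+0.3306i]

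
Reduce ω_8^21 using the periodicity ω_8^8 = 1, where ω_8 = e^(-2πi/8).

Since ω_8^8 = 1, powers reduce modulo 8.
21 mod 8 = 5
So ω_8^21 = ω_8^5 = e^(-2πi·5/8)

ω_8^21 = ω_8^5 = -0.7071+0.7071i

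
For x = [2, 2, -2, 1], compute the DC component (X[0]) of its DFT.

X[0] = Σ(n=0 to 3) x[n] · ω_4^0 = Σ x[n]
= (2) + (2) + (-2) + (1)

X[0] = 3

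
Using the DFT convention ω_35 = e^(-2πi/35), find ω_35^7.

ω_35^7 = e^(-2πi·7/35)
= cos(-2π·7/35) + i·sin(-2π·7/35)
= cos(-14π/35) + i·sin(-14π/35)

ω_35^7 = cos(-14π/35) + i·sin(-14π/35) = 0.3090-0.9511i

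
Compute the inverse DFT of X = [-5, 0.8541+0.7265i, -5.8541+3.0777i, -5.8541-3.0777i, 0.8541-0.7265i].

x[n] = (1/5) Σ(k=0 to 4) X[k] · e^(2πikn/5)

Computing each x[n]:
x[0] = -3
x[1] = 0
x[2] = -1
x[3] = -3
x[4] = 2

x = [-3, 0, -1, -3, 2]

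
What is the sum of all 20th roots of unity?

Sum of all nth roots of unity equals 0 for n > 1 (geometric series with r ≠ 1).

0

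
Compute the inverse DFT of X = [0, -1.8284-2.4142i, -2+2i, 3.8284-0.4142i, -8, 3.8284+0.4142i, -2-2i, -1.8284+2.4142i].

x[n] = (1/8) Σ(k=0 to 7) X[k] · e^(2πikn/8)

Computing each x[n]:
x[0] = -1
x[1] = 0
x[2] = 0
x[3] = 3
x[4] = -2
x[5] = 1
x[6] = -1
x[7] = 0

x = [-1, 0, 0, 3, -2, 1, -1, 0]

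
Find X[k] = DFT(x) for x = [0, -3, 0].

X[k] = Σ(n=0 to 2) x[n] · ω_3^(nk)
where ω_3 = e^(-2πi/3)

Computing each X[k]:
X[0] = -3
X[1] = 1.5000+2.5981i
X[2] = 1.5000-2.5981i

X = [-3, 1.5000+2.5981i, 1.5000-2.5981i]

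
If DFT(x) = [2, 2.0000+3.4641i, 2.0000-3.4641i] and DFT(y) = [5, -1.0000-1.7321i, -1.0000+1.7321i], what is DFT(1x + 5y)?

By linearity: DFT(1x + 5y) = 1·DFT(x) + 5·DFT(y)
= 1·[2, 2.0000+3.4641i, 2.0000-3.4641i] + 5·[5, -1.0000-1.7321i, -1.0000+1.7321i]

Computing element-wise:
Z[0] = 1·(2) + 5·(5) = 27
Z[1] = 1·(2.0000+3.4641i) + 5·(-1.0000-1.7321i) = -3.0000-5.1964i
Z[2] = 1·(2.0000-3.4641i) + 5·(-1.0000+1.7321i) = -3.0000+5.1964i

DFT(1x + 5y) = 1·X + 5·Y = [27, -3.0000-5.1964i, -3.0000+5.1964i]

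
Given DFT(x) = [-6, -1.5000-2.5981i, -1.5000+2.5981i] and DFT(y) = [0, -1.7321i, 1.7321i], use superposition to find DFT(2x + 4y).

By linearity: DFT(2x + 4y) = 2·DFT(x) + 4·DFT(y)
= 2·[-6, -1.5000-2.5981i, -1.5000+2.5981i] + 4·[0, -1.7321i, 1.7321i]

Computing element-wise:
Z[0] = 2·(-6) + 4·(0) = -12
Z[1] = 2·(-1.5000-2.5981i) + 4·(-1.7321i) = -3.0000-12.1246i
Z[2] = 2·(-1.5000+2.5981i) + 4·(1.7321i) = -3.0000+12.1246i

DFT(2x + 4y) = 2·X + 4·Y = [-12, -3.0000-12.1246i, -3.0000+12.1246i]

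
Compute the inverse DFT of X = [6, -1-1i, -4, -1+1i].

x[n] = (1/4) Σ(k=0 to 3) X[k] · e^(2πikn/4)

Computing each x[n]:
x[0] = 0
x[1] = 3
x[2] = 1
x[3] = 2

x = [0, 3, 1, 2]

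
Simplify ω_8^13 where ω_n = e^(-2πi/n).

Since ω_8^8 = 1, powers reduce modulo 8.
13 mod 8 = 5
So ω_8^13 = ω_8^5 = e^(-2πi·5/8)

ω_8^13 = ω_8^5 = -0.7071+0.7071i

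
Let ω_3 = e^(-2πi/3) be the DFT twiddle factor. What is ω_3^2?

ω_3^2 = e^(-2πi·2/3)
= cos(-2π·2/3) + i·sin(-2π·2/3)
= cos(-4π/3) + i·sin(-4π/3)

ω_3^2 = cos(-4π/3) + i·sin(-4π/3) = -0.5000+0.8660i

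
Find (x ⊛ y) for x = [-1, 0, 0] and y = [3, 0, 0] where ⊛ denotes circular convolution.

(x ⊛ y)[n] = Σ(m=0 to 2) x[m] · y[(n-m) mod 3]

Computing each output sample:
(x ⊛ y)[0] = -3
(x ⊛ y)[1] = 0
(x ⊛ y)[2] = 0

x ⊛ y = [-3, 0, 0]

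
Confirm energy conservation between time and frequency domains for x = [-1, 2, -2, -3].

Time domain:
Σ|x[n]|² = |-1|² + |2|² + |-2|² + |-3|² = 18.0000

Frequency domain:
(1/4)Σ|X[k]|² = (1/4)(|-4|² + |1-5i|² + |-2|² + |1+5i|²) = (1/4)·72.0000 = 18.0000

Both sides agree, confirming Parseval's theorem.

Σ|x[n]|² = (1/N)Σ|X[k]|² = 18.0000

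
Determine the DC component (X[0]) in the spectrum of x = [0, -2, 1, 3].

X[0] = Σ(n=0 to 3) x[n] · ω_4^0 = Σ x[n]
= (0) + (-2) + (1) + (3)

X[0] = 2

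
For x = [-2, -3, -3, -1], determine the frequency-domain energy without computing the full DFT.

Parseval: Σ|x[n]|² = (1/N)Σ|X[k]|², so Σ|X[k]|² = N·Σ|x[n]|² = 4·23.0000

Σ|X[k]|² = N·Σ|x[n]|² = 4·23.0000 = 92.0000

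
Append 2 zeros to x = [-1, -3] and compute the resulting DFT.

Original 2-point DFT: [-4, 2]
Zero-padded 4-point DFT provides frequency interpolation.

DFT_4([x, 0, ...]) = [-4, -1+3i, 2, -1-3i]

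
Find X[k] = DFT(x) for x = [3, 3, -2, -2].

X[k] = Σ(n=0 to 3) x[n] · ω_4^(nk)
where ω_4 = e^(-2πi/4)

Computing each X[k]:
X[0] = 2
X[1] = 5-5i
X[2] = 0
X[3] = 5+5i

X = [2, 5-5i, 0, 5+5i]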